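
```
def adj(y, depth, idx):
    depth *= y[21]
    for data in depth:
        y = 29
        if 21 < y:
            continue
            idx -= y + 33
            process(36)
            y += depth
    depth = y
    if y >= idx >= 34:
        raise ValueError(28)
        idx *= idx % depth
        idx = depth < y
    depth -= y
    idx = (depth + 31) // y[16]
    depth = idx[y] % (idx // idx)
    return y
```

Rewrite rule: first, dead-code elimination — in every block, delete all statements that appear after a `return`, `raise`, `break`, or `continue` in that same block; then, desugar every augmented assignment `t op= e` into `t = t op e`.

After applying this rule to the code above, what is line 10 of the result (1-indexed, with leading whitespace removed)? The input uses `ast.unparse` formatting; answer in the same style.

Transformed code:
def adj(y, depth, idx):
    depth = depth * y[21]
    for data in depth:
        y = 29
        if 21 < y:
            continue
    depth = y
    if y >= idx >= 34:
        raise ValueError(28)
    depth = depth - y
    idx = (depth + 31) // y[16]
    depth = idx[y] % (idx // idx)
    return y

depth = depth - y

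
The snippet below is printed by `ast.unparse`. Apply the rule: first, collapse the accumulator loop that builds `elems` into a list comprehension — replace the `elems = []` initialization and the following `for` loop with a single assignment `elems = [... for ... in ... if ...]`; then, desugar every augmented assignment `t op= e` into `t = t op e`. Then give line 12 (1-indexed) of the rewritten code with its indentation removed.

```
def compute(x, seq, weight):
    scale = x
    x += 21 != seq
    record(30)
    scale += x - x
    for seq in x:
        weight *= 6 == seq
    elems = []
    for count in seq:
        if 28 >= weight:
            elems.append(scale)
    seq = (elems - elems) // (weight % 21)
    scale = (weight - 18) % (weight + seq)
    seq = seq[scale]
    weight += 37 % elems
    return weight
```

Transformed code:
def compute(x, seq, weight):
    scale = x
    x = x + (21 != seq)
    record(30)
    scale = scale + (x - x)
    for seq in x:
        weight = weight * (6 == seq)
    elems = [scale for count in seq if 28 >= weight]
    seq = (elems - elems) // (weight % 21)
    scale = (weight - 18) % (weight + seq)
    seq = seq[scale]
    weight = weight + 37 % elems
    return weight

weight = weight + 37 % elems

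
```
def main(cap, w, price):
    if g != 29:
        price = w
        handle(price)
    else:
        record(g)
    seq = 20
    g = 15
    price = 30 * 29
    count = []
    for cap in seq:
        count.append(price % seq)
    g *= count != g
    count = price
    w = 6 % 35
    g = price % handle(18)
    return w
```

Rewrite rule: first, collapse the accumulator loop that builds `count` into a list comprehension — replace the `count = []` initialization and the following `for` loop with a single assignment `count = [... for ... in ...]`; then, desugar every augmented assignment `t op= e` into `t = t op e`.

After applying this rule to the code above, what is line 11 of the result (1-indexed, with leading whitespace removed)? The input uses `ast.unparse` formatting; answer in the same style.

Transformed code:
def main(cap, w, price):
    if g != 29:
        price = w
        handle(price)
    else:
        record(g)
    seq = 20
    g = 15
    price = 30 * 29
    count = [price % seq for cap in seq]
    g = g * (count != g)
    count = price
    w = 6 % 35
    g = price % handle(18)
    return w

g = g * (count != g)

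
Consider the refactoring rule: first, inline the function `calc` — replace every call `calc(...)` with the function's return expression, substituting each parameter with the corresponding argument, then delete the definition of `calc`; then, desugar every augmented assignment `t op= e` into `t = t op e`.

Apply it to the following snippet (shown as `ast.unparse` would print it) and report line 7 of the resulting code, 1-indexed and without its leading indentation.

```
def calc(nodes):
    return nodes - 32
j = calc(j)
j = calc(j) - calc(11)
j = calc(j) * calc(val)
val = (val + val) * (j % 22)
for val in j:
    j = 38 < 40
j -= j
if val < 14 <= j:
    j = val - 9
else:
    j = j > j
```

Transformed code:
j = j - 32
j = j - 32 - (11 - 32)
j = (j - 32) * (val - 32)
val = (val + val) * (j % 22)
for val in j:
    j = 38 < 40
j = j - j
if val < 14 <= j:
    j = val - 9
else:
    j = j > j

j = j - j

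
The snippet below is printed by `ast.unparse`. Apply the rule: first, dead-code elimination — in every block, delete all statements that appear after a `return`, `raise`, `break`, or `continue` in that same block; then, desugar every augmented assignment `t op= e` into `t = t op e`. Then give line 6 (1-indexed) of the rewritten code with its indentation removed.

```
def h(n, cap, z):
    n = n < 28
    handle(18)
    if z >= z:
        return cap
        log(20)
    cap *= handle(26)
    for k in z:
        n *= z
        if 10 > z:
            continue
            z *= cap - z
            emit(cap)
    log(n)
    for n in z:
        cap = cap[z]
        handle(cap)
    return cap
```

Transformed code:
def h(n, cap, z):
    n = n < 28
    handle(18)
    if z >= z:
        return cap
    cap = cap * handle(26)
    for k in z:
        n = n * z
        if 10 > z:
            continue
    log(n)
    for n in z:
        cap = cap[z]
        handle(cap)
    return cap

cap = cap * handle(26)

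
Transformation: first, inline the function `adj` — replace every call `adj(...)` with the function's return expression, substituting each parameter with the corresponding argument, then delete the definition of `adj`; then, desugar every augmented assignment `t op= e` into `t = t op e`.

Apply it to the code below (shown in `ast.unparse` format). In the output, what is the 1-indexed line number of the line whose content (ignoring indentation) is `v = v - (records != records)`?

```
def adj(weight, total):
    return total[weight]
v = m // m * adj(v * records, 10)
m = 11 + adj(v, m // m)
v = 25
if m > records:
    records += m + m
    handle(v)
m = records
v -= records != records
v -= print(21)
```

8

Transformed code:
v = m // m * 10[v * records]
m = 11 + (m // m)[v]
v = 25
if m > records:
    records = records + (m + m)
    handle(v)
m = records
v = v - (records != records)
v = v - print(21)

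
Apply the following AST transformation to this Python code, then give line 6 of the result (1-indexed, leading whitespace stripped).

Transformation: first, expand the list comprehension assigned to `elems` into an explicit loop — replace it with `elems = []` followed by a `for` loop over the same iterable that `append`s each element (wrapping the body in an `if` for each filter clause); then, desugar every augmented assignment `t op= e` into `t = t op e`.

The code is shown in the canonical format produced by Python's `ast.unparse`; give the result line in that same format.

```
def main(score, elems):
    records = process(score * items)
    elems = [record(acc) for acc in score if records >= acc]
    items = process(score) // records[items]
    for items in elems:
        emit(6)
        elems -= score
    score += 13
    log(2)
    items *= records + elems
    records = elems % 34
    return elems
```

Transformed code:
def main(score, elems):
    records = process(score * items)
    elems = []
    for acc in score:
        if records >= acc:
            elems.append(record(acc))
    items = process(score) // records[items]
    for items in elems:
        emit(6)
        elems = elems - score
    score = score + 13
    log(2)
    items = items * (records + elems)
    records = elems % 34
    return elems

elems.append(record(acc))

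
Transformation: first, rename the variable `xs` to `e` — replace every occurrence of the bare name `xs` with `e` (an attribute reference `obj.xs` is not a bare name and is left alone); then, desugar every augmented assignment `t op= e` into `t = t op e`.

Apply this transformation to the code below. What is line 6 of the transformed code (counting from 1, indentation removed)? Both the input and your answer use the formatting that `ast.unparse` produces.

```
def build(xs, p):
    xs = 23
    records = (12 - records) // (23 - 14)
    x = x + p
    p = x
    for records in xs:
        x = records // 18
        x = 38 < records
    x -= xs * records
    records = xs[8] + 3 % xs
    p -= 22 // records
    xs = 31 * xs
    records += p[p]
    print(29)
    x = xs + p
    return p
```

Transformed code:
def build(e, p):
    e = 23
    records = (12 - records) // (23 - 14)
    x = x + p
    p = x
    for records in e:
        x = records // 18
        x = 38 < records
    x = x - e * records
    records = e[8] + 3 % e
    p = p - 22 // records
    e = 31 * e
    records = records + p[p]
    print(29)
    x = e + p
    return p

for records in e:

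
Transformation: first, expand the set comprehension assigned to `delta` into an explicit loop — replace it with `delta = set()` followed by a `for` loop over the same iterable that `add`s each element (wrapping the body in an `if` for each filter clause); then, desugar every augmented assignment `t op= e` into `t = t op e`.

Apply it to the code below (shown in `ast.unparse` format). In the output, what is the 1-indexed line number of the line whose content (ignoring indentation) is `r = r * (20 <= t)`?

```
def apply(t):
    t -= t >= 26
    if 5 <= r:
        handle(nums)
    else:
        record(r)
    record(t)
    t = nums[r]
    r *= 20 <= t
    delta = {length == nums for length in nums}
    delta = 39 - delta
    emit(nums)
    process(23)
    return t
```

Transformed code:
def apply(t):
    t = t - (t >= 26)
    if 5 <= r:
        handle(nums)
    else:
        record(r)
    record(t)
    t = nums[r]
    r = r * (20 <= t)
    delta = set()
    for length in nums:
        delta.add(length == nums)
    delta = 39 - delta
    emit(nums)
    process(23)
    return t

9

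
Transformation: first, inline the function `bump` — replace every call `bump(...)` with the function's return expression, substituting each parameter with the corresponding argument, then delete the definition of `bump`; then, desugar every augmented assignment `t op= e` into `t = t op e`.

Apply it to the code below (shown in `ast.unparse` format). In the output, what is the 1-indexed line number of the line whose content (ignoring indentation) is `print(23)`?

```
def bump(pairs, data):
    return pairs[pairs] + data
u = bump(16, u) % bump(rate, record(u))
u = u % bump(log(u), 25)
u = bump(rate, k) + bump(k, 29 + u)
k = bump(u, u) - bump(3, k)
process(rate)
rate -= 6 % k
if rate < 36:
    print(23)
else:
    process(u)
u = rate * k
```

8

Transformed code:
u = (16[16] + u) % (rate[rate] + record(u))
u = u % (log(u)[log(u)] + 25)
u = rate[rate] + k + (k[k] + (29 + u))
k = u[u] + u - (3[3] + k)
process(rate)
rate = rate - 6 % k
if rate < 36:
    print(23)
else:
    process(u)
u = rate * k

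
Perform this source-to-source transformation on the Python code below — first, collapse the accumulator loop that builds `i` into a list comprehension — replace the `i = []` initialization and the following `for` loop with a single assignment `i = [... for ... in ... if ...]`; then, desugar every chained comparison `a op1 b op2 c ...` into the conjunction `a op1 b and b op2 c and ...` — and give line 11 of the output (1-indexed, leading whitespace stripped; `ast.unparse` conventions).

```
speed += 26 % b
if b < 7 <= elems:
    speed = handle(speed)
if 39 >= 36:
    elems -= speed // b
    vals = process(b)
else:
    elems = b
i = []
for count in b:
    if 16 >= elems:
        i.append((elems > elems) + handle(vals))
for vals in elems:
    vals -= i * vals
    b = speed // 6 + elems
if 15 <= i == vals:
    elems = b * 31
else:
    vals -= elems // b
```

vals -= i * vals

Transformed code:
speed += 26 % b
if b < 7 and 7 <= elems:
    speed = handle(speed)
if 39 >= 36:
    elems -= speed // b
    vals = process(b)
else:
    elems = b
i = [(elems > elems) + handle(vals) for count in b if 16 >= elems]
for vals in elems:
    vals -= i * vals
    b = speed // 6 + elems
if 15 <= i and i == vals:
    elems = b * 31
else:
    vals -= elems // b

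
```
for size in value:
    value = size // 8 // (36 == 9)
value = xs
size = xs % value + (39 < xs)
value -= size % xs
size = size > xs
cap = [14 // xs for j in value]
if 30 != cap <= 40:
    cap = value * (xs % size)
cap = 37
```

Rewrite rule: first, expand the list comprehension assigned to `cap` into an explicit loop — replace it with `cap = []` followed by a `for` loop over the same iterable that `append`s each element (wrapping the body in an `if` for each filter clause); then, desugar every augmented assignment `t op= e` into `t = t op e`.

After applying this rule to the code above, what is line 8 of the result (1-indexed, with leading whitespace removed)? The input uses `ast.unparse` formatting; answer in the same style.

Transformed code:
for size in value:
    value = size // 8 // (36 == 9)
value = xs
size = xs % value + (39 < xs)
value = value - size % xs
size = size > xs
cap = []
for j in value:
    cap.append(14 // xs)
if 30 != cap <= 40:
    cap = value * (xs % size)
cap = 37

for j in value:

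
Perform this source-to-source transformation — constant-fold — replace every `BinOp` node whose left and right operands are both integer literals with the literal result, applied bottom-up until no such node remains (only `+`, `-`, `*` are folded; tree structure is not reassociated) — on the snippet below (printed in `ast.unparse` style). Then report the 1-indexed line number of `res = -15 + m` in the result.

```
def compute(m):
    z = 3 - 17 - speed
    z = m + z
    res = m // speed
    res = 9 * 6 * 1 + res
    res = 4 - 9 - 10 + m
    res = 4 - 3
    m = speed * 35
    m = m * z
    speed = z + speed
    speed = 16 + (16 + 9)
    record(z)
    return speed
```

Transformed code:
def compute(m):
    z = -14 - speed
    z = m + z
    res = m // speed
    res = 54 + res
    res = -15 + m
    res = 1
    m = speed * 35
    m = m * z
    speed = z + speed
    speed = 41
    record(z)
    return speed

6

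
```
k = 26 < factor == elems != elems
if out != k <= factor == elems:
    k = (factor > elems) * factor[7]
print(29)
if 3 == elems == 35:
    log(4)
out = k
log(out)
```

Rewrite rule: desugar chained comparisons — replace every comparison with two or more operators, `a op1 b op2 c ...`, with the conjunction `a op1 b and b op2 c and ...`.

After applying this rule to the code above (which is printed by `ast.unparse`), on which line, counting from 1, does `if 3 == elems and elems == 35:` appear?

Transformed code:
k = 26 < factor and factor == elems and (elems != elems)
if out != k and k <= factor and (factor == elems):
    k = (factor > elems) * factor[7]
print(29)
if 3 == elems and elems == 35:
    log(4)
out = k
log(out)

5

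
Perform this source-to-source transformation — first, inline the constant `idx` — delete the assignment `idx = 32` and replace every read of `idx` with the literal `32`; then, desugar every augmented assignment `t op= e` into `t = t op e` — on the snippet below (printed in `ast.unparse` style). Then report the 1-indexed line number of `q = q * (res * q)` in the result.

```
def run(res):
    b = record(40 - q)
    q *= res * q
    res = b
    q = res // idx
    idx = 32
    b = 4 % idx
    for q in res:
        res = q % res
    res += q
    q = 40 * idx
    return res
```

3

Transformed code:
def run(res):
    b = record(40 - q)
    q = q * (res * q)
    res = b
    q = res // 32
    b = 4 % 32
    for q in res:
        res = q % res
    res = res + q
    q = 40 * 32
    return res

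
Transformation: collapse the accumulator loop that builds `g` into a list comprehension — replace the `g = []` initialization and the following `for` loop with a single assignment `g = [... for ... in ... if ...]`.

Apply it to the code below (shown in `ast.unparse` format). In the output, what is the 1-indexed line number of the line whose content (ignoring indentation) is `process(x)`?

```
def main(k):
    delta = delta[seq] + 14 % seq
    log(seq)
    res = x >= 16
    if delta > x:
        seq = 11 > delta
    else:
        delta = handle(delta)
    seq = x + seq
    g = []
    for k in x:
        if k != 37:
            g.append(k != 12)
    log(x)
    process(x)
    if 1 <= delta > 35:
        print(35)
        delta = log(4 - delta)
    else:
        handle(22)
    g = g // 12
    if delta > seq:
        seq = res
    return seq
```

12

Transformed code:
def main(k):
    delta = delta[seq] + 14 % seq
    log(seq)
    res = x >= 16
    if delta > x:
        seq = 11 > delta
    else:
        delta = handle(delta)
    seq = x + seq
    g = [k != 12 for k in x if k != 37]
    log(x)
    process(x)
    if 1 <= delta > 35:
        print(35)
        delta = log(4 - delta)
    else:
        handle(22)
    g = g // 12
    if delta > seq:
        seq = res
    return seq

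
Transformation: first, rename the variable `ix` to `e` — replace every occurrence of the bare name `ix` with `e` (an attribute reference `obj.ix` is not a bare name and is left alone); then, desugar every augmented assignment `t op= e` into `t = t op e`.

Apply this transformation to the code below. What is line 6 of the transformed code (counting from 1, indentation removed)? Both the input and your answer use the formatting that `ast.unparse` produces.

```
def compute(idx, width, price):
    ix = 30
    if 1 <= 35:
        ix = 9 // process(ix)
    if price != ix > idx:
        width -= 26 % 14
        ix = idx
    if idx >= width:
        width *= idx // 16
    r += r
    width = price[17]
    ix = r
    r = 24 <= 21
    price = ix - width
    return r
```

Transformed code:
def compute(idx, width, price):
    e = 30
    if 1 <= 35:
        e = 9 // process(e)
    if price != e > idx:
        width = width - 26 % 14
        e = idx
    if idx >= width:
        width = width * (idx // 16)
    r = r + r
    width = price[17]
    e = r
    r = 24 <= 21
    price = e - width
    return r

width = width - 26 % 14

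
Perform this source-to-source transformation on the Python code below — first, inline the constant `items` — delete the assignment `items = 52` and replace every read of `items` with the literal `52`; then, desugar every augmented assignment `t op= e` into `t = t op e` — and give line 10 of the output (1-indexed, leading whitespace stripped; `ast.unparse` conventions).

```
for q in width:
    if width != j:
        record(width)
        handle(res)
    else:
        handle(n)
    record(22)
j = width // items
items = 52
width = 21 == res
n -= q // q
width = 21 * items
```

n = n - q // q

Transformed code:
for q in width:
    if width != j:
        record(width)
        handle(res)
    else:
        handle(n)
    record(22)
j = width // 52
width = 21 == res
n = n - q // q
width = 21 * 52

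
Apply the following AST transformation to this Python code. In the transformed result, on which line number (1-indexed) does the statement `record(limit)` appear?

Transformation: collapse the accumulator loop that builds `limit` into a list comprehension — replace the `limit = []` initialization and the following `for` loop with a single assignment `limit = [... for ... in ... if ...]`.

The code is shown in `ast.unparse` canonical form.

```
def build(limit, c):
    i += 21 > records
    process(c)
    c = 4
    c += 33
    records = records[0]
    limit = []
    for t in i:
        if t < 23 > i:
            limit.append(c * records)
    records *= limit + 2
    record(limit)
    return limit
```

Transformed code:
def build(limit, c):
    i += 21 > records
    process(c)
    c = 4
    c += 33
    records = records[0]
    limit = [c * records for t in i if t < 23 > i]
    records *= limit + 2
    record(limit)
    return limit

9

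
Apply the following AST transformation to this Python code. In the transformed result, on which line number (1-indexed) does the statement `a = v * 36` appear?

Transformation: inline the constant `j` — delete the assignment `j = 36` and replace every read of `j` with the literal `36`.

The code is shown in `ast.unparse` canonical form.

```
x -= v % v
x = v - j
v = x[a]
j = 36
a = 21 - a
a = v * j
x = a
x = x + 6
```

Transformed code:
x -= v % v
x = v - 36
v = x[a]
a = 21 - a
a = v * 36
x = a
x = x + 6

5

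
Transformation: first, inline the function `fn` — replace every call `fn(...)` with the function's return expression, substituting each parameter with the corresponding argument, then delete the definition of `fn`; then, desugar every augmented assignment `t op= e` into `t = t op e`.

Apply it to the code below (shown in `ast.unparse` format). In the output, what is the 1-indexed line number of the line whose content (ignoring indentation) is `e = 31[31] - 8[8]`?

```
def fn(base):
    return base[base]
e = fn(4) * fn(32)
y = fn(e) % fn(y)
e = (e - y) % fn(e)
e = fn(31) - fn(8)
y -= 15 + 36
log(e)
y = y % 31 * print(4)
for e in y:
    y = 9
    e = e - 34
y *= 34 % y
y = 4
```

4

Transformed code:
e = 4[4] * 32[32]
y = e[e] % y[y]
e = (e - y) % e[e]
e = 31[31] - 8[8]
y = y - (15 + 36)
log(e)
y = y % 31 * print(4)
for e in y:
    y = 9
    e = e - 34
y = y * (34 % y)
y = 4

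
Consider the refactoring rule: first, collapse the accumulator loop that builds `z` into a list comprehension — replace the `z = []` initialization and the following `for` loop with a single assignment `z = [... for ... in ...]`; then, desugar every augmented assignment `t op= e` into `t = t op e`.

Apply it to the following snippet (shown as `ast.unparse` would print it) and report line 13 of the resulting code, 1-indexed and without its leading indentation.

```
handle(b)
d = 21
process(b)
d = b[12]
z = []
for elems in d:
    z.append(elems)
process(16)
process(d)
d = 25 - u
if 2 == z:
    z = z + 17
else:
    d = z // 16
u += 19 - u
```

Transformed code:
handle(b)
d = 21
process(b)
d = b[12]
z = [elems for elems in d]
process(16)
process(d)
d = 25 - u
if 2 == z:
    z = z + 17
else:
    d = z // 16
u = u + (19 - u)

u = u + (19 - u)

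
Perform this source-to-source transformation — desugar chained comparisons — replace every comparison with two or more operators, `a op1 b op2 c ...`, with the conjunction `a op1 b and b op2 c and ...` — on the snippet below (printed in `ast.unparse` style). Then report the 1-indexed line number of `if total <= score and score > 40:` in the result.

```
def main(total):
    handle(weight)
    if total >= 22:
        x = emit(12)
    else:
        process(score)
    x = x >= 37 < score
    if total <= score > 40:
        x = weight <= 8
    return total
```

8

Transformed code:
def main(total):
    handle(weight)
    if total >= 22:
        x = emit(12)
    else:
        process(score)
    x = x >= 37 and 37 < score
    if total <= score and score > 40:
        x = weight <= 8
    return total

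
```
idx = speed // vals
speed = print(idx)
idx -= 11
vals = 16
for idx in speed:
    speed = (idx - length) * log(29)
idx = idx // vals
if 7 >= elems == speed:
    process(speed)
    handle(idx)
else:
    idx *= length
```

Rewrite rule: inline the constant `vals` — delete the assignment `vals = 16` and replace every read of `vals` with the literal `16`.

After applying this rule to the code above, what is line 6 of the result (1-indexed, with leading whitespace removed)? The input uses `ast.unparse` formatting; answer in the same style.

idx = idx // 16

Transformed code:
idx = speed // 16
speed = print(idx)
idx -= 11
for idx in speed:
    speed = (idx - length) * log(29)
idx = idx // 16
if 7 >= elems == speed:
    process(speed)
    handle(idx)
else:
    idx *= length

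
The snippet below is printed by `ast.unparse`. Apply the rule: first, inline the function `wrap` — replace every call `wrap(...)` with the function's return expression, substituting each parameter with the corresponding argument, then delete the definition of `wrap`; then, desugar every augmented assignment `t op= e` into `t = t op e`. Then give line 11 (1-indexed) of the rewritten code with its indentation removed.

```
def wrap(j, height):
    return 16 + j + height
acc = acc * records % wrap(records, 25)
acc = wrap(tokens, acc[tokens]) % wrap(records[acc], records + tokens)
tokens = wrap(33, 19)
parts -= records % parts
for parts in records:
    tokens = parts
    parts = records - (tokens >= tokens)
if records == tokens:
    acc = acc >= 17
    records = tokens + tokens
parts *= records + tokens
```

parts = parts * (records + tokens)

Transformed code:
acc = acc * records % (16 + records + 25)
acc = (16 + tokens + acc[tokens]) % (16 + records[acc] + (records + tokens))
tokens = 16 + 33 + 19
parts = parts - records % parts
for parts in records:
    tokens = parts
    parts = records - (tokens >= tokens)
if records == tokens:
    acc = acc >= 17
    records = tokens + tokens
parts = parts * (records + tokens)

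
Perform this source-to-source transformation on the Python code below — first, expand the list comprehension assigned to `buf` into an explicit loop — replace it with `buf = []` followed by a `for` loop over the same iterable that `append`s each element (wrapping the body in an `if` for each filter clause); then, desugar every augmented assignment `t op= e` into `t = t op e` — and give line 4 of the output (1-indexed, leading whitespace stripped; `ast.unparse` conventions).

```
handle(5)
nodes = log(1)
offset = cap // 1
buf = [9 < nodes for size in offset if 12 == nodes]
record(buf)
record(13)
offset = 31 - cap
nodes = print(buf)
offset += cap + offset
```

buf = []

Transformed code:
handle(5)
nodes = log(1)
offset = cap // 1
buf = []
for size in offset:
    if 12 == nodes:
        buf.append(9 < nodes)
record(buf)
record(13)
offset = 31 - cap
nodes = print(buf)
offset = offset + (cap + offset)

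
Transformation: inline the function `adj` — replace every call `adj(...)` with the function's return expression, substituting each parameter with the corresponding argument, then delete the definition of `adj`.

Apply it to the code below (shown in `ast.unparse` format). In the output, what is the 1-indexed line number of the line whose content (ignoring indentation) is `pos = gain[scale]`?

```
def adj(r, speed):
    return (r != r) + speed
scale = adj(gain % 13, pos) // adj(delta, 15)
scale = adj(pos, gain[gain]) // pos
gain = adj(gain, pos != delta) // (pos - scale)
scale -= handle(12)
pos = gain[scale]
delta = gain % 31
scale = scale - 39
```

5

Transformed code:
scale = ((gain % 13 != gain % 13) + pos) // ((delta != delta) + 15)
scale = ((pos != pos) + gain[gain]) // pos
gain = ((gain != gain) + (pos != delta)) // (pos - scale)
scale -= handle(12)
pos = gain[scale]
delta = gain % 31
scale = scale - 39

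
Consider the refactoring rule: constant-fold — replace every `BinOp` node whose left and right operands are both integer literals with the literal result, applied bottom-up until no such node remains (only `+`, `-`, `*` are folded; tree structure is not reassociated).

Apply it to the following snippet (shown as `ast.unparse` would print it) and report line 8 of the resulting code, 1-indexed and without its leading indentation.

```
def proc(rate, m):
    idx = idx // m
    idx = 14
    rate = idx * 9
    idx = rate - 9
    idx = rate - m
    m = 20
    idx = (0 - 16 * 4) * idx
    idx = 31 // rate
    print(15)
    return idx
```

idx = -64 * idx

Transformed code:
def proc(rate, m):
    idx = idx // m
    idx = 14
    rate = idx * 9
    idx = rate - 9
    idx = rate - m
    m = 20
    idx = -64 * idx
    idx = 31 // rate
    print(15)
    return idx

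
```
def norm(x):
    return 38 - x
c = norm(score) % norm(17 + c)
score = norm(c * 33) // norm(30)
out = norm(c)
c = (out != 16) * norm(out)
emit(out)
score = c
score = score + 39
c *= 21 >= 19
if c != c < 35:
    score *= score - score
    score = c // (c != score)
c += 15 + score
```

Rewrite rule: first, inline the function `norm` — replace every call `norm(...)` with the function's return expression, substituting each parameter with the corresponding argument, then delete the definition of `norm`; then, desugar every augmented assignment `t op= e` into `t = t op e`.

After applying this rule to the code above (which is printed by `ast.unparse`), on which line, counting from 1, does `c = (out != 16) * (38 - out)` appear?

Transformed code:
c = (38 - score) % (38 - (17 + c))
score = (38 - c * 33) // (38 - 30)
out = 38 - c
c = (out != 16) * (38 - out)
emit(out)
score = c
score = score + 39
c = c * (21 >= 19)
if c != c < 35:
    score = score * (score - score)
    score = c // (c != score)
c = c + (15 + score)

4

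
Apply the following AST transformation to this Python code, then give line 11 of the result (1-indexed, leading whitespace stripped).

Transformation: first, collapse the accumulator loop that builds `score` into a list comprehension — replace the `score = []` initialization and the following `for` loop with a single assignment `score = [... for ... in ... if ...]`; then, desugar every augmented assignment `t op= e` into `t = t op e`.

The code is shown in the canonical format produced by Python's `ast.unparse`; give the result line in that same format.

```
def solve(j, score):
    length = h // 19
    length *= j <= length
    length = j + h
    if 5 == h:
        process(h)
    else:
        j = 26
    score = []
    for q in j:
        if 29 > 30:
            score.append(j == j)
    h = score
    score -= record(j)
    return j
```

score = score - record(j)

Transformed code:
def solve(j, score):
    length = h // 19
    length = length * (j <= length)
    length = j + h
    if 5 == h:
        process(h)
    else:
        j = 26
    score = [j == j for q in j if 29 > 30]
    h = score
    score = score - record(j)
    return j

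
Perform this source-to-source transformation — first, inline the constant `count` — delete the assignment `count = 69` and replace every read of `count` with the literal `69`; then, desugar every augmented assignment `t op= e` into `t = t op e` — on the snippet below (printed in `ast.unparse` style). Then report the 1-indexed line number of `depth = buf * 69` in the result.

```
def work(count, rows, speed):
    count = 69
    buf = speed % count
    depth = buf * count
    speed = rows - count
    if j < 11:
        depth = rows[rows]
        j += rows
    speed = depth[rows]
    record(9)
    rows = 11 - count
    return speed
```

Transformed code:
def work(count, rows, speed):
    buf = speed % 69
    depth = buf * 69
    speed = rows - 69
    if j < 11:
        depth = rows[rows]
        j = j + rows
    speed = depth[rows]
    record(9)
    rows = 11 - 69
    return speed

3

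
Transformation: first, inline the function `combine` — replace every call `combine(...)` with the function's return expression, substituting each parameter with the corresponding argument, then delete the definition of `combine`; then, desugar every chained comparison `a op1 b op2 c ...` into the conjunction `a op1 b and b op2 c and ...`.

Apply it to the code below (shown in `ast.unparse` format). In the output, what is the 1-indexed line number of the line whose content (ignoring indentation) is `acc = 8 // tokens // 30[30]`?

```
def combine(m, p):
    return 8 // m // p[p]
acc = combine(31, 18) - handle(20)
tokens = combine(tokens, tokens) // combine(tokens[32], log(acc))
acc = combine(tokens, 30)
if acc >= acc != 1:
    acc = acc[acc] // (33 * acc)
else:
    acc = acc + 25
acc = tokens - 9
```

Transformed code:
acc = 8 // 31 // 18[18] - handle(20)
tokens = 8 // tokens // tokens[tokens] // (8 // tokens[32] // log(acc)[log(acc)])
acc = 8 // tokens // 30[30]
if acc >= acc and acc != 1:
    acc = acc[acc] // (33 * acc)
else:
    acc = acc + 25
acc = tokens - 9

3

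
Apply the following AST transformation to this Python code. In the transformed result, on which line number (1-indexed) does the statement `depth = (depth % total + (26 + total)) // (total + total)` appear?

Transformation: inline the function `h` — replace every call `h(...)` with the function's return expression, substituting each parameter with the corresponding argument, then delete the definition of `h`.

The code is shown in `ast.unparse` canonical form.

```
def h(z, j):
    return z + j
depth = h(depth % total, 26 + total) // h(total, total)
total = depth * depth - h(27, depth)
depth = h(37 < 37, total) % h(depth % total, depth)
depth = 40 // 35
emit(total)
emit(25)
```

1

Transformed code:
depth = (depth % total + (26 + total)) // (total + total)
total = depth * depth - (27 + depth)
depth = ((37 < 37) + total) % (depth % total + depth)
depth = 40 // 35
emit(total)
emit(25)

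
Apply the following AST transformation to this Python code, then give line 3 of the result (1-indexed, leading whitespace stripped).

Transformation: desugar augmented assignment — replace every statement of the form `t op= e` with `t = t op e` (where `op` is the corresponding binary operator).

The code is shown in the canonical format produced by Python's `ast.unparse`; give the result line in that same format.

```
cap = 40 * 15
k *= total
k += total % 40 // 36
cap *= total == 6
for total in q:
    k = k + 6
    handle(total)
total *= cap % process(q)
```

k = k + total % 40 // 36

Transformed code:
cap = 40 * 15
k = k * total
k = k + total % 40 // 36
cap = cap * (total == 6)
for total in q:
    k = k + 6
    handle(total)
total = total * (cap % process(q))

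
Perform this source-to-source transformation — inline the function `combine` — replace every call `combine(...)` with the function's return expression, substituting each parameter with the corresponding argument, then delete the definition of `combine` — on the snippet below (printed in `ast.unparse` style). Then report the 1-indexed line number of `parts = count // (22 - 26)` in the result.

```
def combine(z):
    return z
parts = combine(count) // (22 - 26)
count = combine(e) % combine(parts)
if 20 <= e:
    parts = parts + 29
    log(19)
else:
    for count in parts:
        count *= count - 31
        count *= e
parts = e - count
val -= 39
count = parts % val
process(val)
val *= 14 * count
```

1

Transformed code:
parts = count // (22 - 26)
count = e % parts
if 20 <= e:
    parts = parts + 29
    log(19)
else:
    for count in parts:
        count *= count - 31
        count *= e
parts = e - count
val -= 39
count = parts % val
process(val)
val *= 14 * count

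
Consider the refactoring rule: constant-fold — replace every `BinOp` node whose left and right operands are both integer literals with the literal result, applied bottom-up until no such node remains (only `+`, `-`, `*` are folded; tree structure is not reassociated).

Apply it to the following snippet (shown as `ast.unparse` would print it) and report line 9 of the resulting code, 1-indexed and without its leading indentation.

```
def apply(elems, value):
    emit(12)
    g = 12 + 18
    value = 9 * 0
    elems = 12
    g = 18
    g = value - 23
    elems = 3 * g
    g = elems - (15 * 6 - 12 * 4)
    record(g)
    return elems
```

Transformed code:
def apply(elems, value):
    emit(12)
    g = 30
    value = 0
    elems = 12
    g = 18
    g = value - 23
    elems = 3 * g
    g = elems - 42
    record(g)
    return elems

g = elems - 42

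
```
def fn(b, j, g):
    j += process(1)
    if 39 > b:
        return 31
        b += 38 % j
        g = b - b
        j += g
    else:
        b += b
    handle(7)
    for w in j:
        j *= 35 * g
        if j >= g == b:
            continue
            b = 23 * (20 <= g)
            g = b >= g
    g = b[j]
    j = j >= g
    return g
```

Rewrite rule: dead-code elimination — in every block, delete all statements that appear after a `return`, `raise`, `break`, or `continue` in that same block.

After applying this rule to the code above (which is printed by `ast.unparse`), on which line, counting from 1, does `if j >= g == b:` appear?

10

Transformed code:
def fn(b, j, g):
    j += process(1)
    if 39 > b:
        return 31
    else:
        b += b
    handle(7)
    for w in j:
        j *= 35 * g
        if j >= g == b:
            continue
    g = b[j]
    j = j >= g
    return g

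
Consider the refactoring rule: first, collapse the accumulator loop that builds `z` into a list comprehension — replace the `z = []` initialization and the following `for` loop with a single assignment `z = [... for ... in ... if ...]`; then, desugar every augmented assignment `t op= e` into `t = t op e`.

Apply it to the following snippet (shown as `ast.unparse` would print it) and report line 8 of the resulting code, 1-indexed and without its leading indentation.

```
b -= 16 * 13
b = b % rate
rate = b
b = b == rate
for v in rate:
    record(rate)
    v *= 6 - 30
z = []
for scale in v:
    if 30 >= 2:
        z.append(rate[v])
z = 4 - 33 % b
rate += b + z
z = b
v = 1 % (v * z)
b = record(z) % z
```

z = [rate[v] for scale in v if 30 >= 2]

Transformed code:
b = b - 16 * 13
b = b % rate
rate = b
b = b == rate
for v in rate:
    record(rate)
    v = v * (6 - 30)
z = [rate[v] for scale in v if 30 >= 2]
z = 4 - 33 % b
rate = rate + (b + z)
z = b
v = 1 % (v * z)
b = record(z) % z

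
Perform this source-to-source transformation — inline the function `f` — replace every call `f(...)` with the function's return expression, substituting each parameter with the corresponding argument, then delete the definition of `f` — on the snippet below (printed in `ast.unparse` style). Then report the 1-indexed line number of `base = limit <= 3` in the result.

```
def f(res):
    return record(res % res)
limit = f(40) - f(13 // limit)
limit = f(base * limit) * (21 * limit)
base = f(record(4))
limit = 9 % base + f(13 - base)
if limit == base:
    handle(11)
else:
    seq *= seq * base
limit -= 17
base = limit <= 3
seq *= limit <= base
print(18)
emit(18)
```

10

Transformed code:
limit = record(40 % 40) - record(13 // limit % (13 // limit))
limit = record(base * limit % (base * limit)) * (21 * limit)
base = record(record(4) % record(4))
limit = 9 % base + record((13 - base) % (13 - base))
if limit == base:
    handle(11)
else:
    seq *= seq * base
limit -= 17
base = limit <= 3
seq *= limit <= base
print(18)
emit(18)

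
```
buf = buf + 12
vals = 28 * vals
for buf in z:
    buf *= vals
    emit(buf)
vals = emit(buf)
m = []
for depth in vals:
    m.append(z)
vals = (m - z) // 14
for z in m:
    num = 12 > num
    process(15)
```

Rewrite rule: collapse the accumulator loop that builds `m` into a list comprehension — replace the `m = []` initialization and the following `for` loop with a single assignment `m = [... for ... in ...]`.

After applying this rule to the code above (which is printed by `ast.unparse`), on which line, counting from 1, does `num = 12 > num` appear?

Transformed code:
buf = buf + 12
vals = 28 * vals
for buf in z:
    buf *= vals
    emit(buf)
vals = emit(buf)
m = [z for depth in vals]
vals = (m - z) // 14
for z in m:
    num = 12 > num
    process(15)

10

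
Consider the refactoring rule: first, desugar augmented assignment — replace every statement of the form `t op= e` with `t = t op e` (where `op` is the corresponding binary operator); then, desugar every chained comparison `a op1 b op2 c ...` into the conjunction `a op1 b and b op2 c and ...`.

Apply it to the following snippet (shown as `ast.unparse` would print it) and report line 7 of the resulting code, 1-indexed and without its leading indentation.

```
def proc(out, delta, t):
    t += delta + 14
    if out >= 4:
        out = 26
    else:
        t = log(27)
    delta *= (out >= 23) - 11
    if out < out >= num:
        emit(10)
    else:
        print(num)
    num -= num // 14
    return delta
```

delta = delta * ((out >= 23) - 11)

Transformed code:
def proc(out, delta, t):
    t = t + (delta + 14)
    if out >= 4:
        out = 26
    else:
        t = log(27)
    delta = delta * ((out >= 23) - 11)
    if out < out and out >= num:
        emit(10)
    else:
        print(num)
    num = num - num // 14
    return delta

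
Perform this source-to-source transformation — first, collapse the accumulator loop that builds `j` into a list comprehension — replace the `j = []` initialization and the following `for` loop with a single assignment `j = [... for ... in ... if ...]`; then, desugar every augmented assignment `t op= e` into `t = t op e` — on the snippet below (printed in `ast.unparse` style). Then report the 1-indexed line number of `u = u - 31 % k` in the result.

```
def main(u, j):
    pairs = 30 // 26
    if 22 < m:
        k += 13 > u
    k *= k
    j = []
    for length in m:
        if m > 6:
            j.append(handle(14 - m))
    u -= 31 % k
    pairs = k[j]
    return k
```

7

Transformed code:
def main(u, j):
    pairs = 30 // 26
    if 22 < m:
        k = k + (13 > u)
    k = k * k
    j = [handle(14 - m) for length in m if m > 6]
    u = u - 31 % k
    pairs = k[j]
    return k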